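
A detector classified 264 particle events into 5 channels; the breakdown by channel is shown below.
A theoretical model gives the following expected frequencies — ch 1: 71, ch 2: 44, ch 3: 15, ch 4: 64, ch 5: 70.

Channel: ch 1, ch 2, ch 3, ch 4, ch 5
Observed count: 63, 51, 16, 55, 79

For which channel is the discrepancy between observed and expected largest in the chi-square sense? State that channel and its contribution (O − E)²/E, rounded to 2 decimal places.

ch 4, 1.27

ch 1: (63 − 71)²/71 = 64/71 = 0.901
ch 2: (51 − 44)²/44 = 49/44 = 1.114
ch 3: (16 − 15)²/15 = 1/15 = 0.067
ch 4: (55 − 64)²/64 = 81/64 = 1.266
ch 5: (79 − 70)²/70 = 81/70 = 1.157
The largest term is for ch 4: 1.27.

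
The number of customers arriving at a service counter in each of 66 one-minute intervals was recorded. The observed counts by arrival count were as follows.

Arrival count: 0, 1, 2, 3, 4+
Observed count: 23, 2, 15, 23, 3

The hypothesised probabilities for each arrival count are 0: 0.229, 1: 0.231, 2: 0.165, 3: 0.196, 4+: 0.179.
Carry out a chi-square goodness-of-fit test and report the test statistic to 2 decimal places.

Expected counts E_i = n·p_i: 66×0.229 = 15.114, 66×0.231 = 15.246, 66×0.165 = 10.89, 66×0.196 = 12.936, 66×0.179 = 11.814.
0: (23 − 15.114)²/15.114 = 62.188996/15.114 = 4.115
1: (2 − 15.246)²/15.246 = 175.456516/15.246 = 11.508
2: (15 − 10.89)²/10.89 = 16.8921/10.89 = 1.551
3: (23 − 12.936)²/12.936 = 101.284096/12.936 = 7.830
4+: (3 − 11.814)²/11.814 = 77.686596/11.814 = 6.576
Sum = 31.58

31.58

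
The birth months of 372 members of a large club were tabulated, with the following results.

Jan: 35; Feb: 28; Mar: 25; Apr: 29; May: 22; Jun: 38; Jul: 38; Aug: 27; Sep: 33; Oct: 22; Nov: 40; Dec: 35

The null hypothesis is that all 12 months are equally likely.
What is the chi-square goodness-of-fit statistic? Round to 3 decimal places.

Expected count for each of the 12 categories: 372/12 = 31.
Jan: (35 − 31)²/31 = 16/31 = 0.5161
Feb: (28 − 31)²/31 = 9/31 = 0.2903
Mar: (25 − 31)²/31 = 36/31 = 1.1613
Apr: (29 − 31)²/31 = 4/31 = 0.1290
May: (22 − 31)²/31 = 81/31 = 2.6129
Jun: (38 − 31)²/31 = 49/31 = 1.5806
Jul: (38 − 31)²/31 = 49/31 = 1.5806
Aug: (27 − 31)²/31 = 16/31 = 0.5161
Sep: (33 − 31)²/31 = 4/31 = 0.1290
Oct: (22 − 31)²/31 = 81/31 = 2.6129
Nov: (40 − 31)²/31 = 81/31 = 2.6129
Dec: (35 − 31)²/31 = 16/31 = 0.5161
Sum = 14.258

14.258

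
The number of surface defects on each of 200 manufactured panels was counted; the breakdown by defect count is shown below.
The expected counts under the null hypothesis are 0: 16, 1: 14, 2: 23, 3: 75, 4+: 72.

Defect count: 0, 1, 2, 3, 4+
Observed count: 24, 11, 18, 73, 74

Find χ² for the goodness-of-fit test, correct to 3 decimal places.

5.839

χ² = (24−16)²/16 + (11−14)²/14 + (18−23)²/23 + (73−75)²/75 + (74−72)²/72
   = 4.0000 + 0.6429 + 1.0870 + 0.0533 + 0.0556
Sum = 5.839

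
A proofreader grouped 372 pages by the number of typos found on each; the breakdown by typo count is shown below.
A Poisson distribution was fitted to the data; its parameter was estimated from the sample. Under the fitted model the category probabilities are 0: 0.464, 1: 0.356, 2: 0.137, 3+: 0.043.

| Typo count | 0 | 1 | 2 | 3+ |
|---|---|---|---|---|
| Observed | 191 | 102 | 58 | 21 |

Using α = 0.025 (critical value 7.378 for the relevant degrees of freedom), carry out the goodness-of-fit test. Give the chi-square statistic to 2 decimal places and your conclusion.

Expected counts E_i = n·p_i: 372×0.464 = 172.608, 372×0.356 = 132.432, 372×0.137 = 50.964, 372×0.043 = 15.996.
cat         O        E   (O−E)²/E
0         191  172.608      1.960
1         102  132.432      6.993
2          58   50.964      0.971
3+         21   15.996      1.565
Sum = 11.49
df = 2. Since 11.49 > 7.378, we reject H₀.

11.49; reject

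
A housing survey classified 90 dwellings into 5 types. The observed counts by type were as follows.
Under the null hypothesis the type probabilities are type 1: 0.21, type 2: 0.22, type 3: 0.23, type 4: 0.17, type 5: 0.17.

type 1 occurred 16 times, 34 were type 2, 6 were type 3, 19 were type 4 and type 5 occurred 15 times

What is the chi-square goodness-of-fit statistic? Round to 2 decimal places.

Expected counts E_i = n·p_i: 90×0.21 = 18.9, 90×0.22 = 19.8, 90×0.23 = 20.7, 90×0.17 = 15.3, 90×0.17 = 15.3.
χ² = (16−18.9)²/18.9 + (34−19.8)²/19.8 + (6−20.7)²/20.7 + (19−15.3)²/15.3 + (15−15.3)²/15.3
   = 0.445 + 10.184 + 10.439 + 0.895 + 0.006
Sum = 21.97

21.97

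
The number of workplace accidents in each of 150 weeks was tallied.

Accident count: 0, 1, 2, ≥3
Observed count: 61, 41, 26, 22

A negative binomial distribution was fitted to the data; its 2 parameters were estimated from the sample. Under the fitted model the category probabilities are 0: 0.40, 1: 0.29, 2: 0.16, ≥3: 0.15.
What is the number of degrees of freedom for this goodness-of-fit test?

1

There are k = 4 categories and 2 parameters estimated from the data, so df = 4 − 1 − 2 = 1.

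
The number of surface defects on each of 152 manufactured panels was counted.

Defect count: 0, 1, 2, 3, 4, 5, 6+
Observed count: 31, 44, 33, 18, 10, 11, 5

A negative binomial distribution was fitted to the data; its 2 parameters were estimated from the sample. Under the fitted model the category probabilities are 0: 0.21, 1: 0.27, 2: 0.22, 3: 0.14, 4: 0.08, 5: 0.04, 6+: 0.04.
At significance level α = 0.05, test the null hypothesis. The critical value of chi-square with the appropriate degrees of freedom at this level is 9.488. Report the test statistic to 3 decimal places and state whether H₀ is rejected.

5.308; do not reject

Expected counts E_i = n·p_i: 152×0.21 = 31.92, 152×0.27 = 41.04, 152×0.22 = 33.44, 152×0.14 = 21.28, 152×0.08 = 12.16, 152×0.04 = 6.08, 152×0.04 = 6.08.
cat         O        E   (O−E)²/E
0          31    31.92     0.0265
1          44    41.04     0.2135
2          33    33.44     0.0058
3          18    21.28     0.5056
4          10    12.16     0.3837
5          11     6.08     3.9813
6+          5     6.08     0.1918
Sum = 5.308
df = 4. Since 5.308 < 9.488, we do not reject H₀.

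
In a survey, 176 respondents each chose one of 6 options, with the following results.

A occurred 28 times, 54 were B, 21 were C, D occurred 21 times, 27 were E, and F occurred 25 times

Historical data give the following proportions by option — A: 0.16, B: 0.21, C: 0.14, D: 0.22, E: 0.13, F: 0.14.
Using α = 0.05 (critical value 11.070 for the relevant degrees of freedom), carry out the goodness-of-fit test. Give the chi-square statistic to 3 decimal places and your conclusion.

Expected counts E_i = n·p_i: 176×0.16 = 28.16, 176×0.21 = 36.96, 176×0.14 = 24.64, 176×0.22 = 38.72, 176×0.13 = 22.88, 176×0.14 = 24.64.
A: (28 − 28.16)²/28.16 = 0.0256/28.16 = 0.0009
B: (54 − 36.96)²/36.96 = 290.3616/36.96 = 7.8561
C: (21 − 24.64)²/24.64 = 13.2496/24.64 = 0.5377
D: (21 − 38.72)²/38.72 = 313.9984/38.72 = 8.1095
E: (27 − 22.88)²/22.88 = 16.9744/22.88 = 0.7419
F: (25 − 24.64)²/24.64 = 0.1296/24.64 = 0.0053
Sum = 17.251
df = 5. Since 17.251 > 11.070, we reject H₀.

17.251; reject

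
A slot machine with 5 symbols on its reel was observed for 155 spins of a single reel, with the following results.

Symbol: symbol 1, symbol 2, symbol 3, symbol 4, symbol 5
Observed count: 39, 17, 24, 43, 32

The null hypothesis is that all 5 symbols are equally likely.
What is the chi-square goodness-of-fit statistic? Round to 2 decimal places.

14.65

Under H₀ each category has probability 1/5, so each expected count is 155/5 = 31.
symbol 1: (39 − 31)²/31 = 64/31 = 2.065
symbol 2: (17 − 31)²/31 = 196/31 = 6.323
symbol 3: (24 − 31)²/31 = 49/31 = 1.581
symbol 4: (43 − 31)²/31 = 144/31 = 4.645
symbol 5: (32 − 31)²/31 = 1/31 = 0.032
Sum = 14.65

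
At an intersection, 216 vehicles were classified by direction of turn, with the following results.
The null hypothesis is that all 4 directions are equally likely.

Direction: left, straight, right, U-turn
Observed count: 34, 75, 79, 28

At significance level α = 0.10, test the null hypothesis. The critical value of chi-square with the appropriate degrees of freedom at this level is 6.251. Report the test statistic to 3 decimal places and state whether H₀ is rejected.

Expected count for each of the 4 categories: 216/4 = 54.
χ² = (34−54)²/54 + (75−54)²/54 + (79−54)²/54 + (28−54)²/54
   = 7.4074 + 8.1667 + 11.5741 + 12.5185
Sum = 39.667
df = 3. Since 39.667 > 6.251, we reject H₀.

39.667; reject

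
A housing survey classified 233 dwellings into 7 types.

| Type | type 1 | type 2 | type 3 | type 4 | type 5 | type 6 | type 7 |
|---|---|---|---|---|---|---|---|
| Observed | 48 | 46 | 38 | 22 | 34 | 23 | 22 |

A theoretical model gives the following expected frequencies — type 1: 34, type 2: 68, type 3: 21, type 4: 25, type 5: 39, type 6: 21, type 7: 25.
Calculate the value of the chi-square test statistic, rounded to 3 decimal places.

28.196

type 1: (48 − 34)²/34 = 196/34 = 5.7647
type 2: (46 − 68)²/68 = 484/68 = 7.1176
type 3: (38 − 21)²/21 = 289/21 = 13.7619
type 4: (22 − 25)²/25 = 9/25 = 0.3600
type 5: (34 − 39)²/39 = 25/39 = 0.6410
type 6: (23 − 21)²/21 = 4/21 = 0.1905
type 7: (22 − 25)²/25 = 9/25 = 0.3600
Sum = 28.196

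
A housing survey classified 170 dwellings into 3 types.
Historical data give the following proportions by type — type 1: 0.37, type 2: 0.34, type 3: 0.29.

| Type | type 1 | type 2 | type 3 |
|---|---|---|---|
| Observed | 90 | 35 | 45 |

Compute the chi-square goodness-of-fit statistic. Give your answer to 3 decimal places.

21.045

Expected counts E_i = n·p_i: 170×0.37 = 62.9, 170×0.34 = 57.8, 170×0.29 = 49.3.
cat         O        E   (O−E)²/E
type 1     90     62.9    11.6758
type 2     35     57.8     8.9938
type 3     45     49.3     0.3751
Sum = 21.045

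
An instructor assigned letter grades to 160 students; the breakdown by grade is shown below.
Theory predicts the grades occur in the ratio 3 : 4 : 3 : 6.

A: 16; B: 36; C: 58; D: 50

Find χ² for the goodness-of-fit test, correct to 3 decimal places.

Ratio total = 16. Expected counts: 160×3/16 = 30, 160×4/16 = 40, 160×3/16 = 30, 160×6/16 = 60.
A: (16 − 30)²/30 = 196/30 = 6.5333
B: (36 − 40)²/40 = 16/40 = 0.4000
C: (58 − 30)²/30 = 784/30 = 26.1333
D: (50 − 60)²/60 = 100/60 = 1.6667
Sum = 34.733

34.733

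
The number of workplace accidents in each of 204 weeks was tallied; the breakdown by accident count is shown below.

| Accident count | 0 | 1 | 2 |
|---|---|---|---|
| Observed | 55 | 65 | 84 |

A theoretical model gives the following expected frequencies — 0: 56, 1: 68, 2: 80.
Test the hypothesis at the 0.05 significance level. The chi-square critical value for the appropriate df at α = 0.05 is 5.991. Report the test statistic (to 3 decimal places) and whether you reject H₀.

0.350; do not reject

0: (55 − 56)²/56 = 1/56 = 0.0179
1: (65 − 68)²/68 = 9/68 = 0.1324
2: (84 − 80)²/80 = 16/80 = 0.2000
Sum = 0.350
df = 2. Since 0.350 < 5.991, we do not reject H₀.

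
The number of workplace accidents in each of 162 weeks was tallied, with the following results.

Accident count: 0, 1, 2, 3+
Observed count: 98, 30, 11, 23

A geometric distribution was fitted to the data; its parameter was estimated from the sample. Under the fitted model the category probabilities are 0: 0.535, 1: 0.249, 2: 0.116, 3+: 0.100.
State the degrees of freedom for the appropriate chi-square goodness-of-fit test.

There are k = 4 categories and 1 parameter estimated from the data, so df = 4 − 1 − 1 = 2.

2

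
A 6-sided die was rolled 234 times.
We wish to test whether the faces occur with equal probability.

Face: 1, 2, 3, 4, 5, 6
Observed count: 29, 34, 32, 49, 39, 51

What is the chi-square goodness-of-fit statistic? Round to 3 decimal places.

Under H₀ each category has probability 1/6, so each expected count is 234/6 = 39.
χ² = (29−39)²/39 + (34−39)²/39 + (32−39)²/39 + (49−39)²/39 + (39−39)²/39 + (51−39)²/39
   = 2.5641 + 0.6410 + 1.2564 + 2.5641 + 0.0000 + 3.6923
Sum = 10.718

10.718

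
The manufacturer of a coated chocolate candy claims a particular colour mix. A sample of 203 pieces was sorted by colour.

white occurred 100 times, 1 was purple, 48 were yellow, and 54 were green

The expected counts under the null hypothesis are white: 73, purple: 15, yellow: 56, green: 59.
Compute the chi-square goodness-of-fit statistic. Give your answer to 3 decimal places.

24.620

white: (100 − 73)²/73 = 729/73 = 9.9863
purple: (1 − 15)²/15 = 196/15 = 13.0667
yellow: (48 − 56)²/56 = 64/56 = 1.1429
green: (54 − 59)²/59 = 25/59 = 0.4237
Sum = 24.620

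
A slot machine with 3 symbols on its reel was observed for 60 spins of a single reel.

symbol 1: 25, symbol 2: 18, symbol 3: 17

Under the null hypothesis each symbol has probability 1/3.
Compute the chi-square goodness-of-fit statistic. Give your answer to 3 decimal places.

1.900

Expected count for each of the 3 categories: 60/3 = 20.
χ² = (25−20)²/20 + (18−20)²/20 + (17−20)²/20
   = 1.2500 + 0.2000 + 0.4500
Sum = 1.900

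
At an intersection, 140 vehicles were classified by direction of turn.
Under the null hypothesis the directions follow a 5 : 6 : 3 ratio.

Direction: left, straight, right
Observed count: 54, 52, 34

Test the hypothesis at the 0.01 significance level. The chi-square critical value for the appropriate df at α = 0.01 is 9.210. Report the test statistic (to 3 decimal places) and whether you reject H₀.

1.920; do not reject

Ratio total = 14. Expected counts: 140×5/14 = 50, 140×6/14 = 60, 140×3/14 = 30.
χ² = (54−50)²/50 + (52−60)²/60 + (34−30)²/30
   = 0.3200 + 1.0667 + 0.5333
Sum = 1.920
df = 2. Since 1.920 < 9.210, we do not reject H₀.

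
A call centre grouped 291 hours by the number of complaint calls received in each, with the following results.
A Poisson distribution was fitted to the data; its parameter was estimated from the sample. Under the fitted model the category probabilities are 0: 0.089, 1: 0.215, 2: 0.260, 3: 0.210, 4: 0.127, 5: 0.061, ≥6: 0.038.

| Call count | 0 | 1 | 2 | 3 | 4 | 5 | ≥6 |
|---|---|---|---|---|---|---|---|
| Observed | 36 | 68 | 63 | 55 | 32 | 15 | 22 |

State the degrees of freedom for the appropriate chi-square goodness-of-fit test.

5

There are k = 7 categories and 1 parameter estimated from the data, so df = 7 − 1 − 1 = 5.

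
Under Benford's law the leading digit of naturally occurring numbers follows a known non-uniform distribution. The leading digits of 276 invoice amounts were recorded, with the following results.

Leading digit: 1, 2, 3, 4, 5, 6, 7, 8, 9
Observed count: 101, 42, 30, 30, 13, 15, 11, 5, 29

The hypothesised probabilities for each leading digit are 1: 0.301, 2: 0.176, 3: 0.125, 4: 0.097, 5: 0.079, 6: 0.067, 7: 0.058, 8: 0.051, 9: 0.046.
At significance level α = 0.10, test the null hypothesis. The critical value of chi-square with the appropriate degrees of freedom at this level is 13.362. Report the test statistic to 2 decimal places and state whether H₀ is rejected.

Expected counts E_i = n·p_i: 276×0.301 = 83.076, 276×0.176 = 48.576, 276×0.125 = 34.5, 276×0.097 = 26.772, 276×0.079 = 21.804, 276×0.067 = 18.492, 276×0.058 = 16.008, 276×0.051 = 14.076, 276×0.046 = 12.696.
1: (101 − 83.076)²/83.076 = 321.269776/83.076 = 3.867
2: (42 − 48.576)²/48.576 = 43.243776/48.576 = 0.890
3: (30 − 34.5)²/34.5 = 20.25/34.5 = 0.587
4: (30 − 26.772)²/26.772 = 10.419984/26.772 = 0.389
5: (13 − 21.804)²/21.804 = 77.510416/21.804 = 3.555
6: (15 − 18.492)²/18.492 = 12.194064/18.492 = 0.659
7: (11 − 16.008)²/16.008 = 25.080064/16.008 = 1.567
8: (5 − 14.076)²/14.076 = 82.373776/14.076 = 5.852
9: (29 − 12.696)²/12.696 = 265.820416/12.696 = 20.937
Sum = 38.30
df = 8. Since 38.30 > 13.362, we reject H₀.

38.30; reject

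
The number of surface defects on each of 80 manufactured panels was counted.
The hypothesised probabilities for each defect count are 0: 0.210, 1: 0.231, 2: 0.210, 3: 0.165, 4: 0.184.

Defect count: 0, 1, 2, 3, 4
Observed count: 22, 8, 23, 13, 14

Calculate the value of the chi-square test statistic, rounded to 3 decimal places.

Expected counts E_i = n·p_i: 80×0.210 = 16.8, 80×0.231 = 18.48, 80×0.210 = 16.8, 80×0.165 = 13.2, 80×0.184 = 14.72.
0: (22 − 16.8)²/16.8 = 27.04/16.8 = 1.6095
1: (8 − 18.48)²/18.48 = 109.8304/18.48 = 5.9432
2: (23 − 16.8)²/16.8 = 38.44/16.8 = 2.2881
3: (13 − 13.2)²/13.2 = 0.04/13.2 = 0.0030
4: (14 − 14.72)²/14.72 = 0.5184/14.72 = 0.0352
Sum = 9.879

9.879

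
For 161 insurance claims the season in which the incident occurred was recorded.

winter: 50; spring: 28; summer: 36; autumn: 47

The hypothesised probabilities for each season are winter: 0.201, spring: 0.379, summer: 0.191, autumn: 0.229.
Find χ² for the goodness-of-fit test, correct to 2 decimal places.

Expected counts E_i = n·p_i: 161×0.201 = 32.361, 161×0.379 = 61.019, 161×0.191 = 30.751, 161×0.229 = 36.869.
χ² = (50−32.361)²/32.361 + (28−61.019)²/61.019 + (36−30.751)²/30.751 + (47−36.869)²/36.869
   = 9.614 + 17.867 + 0.896 + 2.784
Sum = 31.16

31.16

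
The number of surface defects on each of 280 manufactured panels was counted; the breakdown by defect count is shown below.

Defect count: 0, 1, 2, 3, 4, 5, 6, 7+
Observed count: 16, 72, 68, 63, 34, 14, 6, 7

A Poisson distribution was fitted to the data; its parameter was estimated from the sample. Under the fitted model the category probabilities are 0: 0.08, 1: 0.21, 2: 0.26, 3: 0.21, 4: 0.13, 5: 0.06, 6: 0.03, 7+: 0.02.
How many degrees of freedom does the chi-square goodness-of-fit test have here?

There are k = 8 categories and 1 parameter estimated from the data, so df = 8 − 1 − 1 = 6.

6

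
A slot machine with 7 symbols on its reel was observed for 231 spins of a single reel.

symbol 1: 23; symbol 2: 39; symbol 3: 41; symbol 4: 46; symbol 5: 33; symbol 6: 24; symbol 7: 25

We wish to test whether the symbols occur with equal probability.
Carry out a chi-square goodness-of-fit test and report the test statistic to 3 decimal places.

Under H₀ each category has probability 1/7, so each expected count is 231/7 = 33.
symbol 1: (23 − 33)²/33 = 100/33 = 3.0303
symbol 2: (39 − 33)²/33 = 36/33 = 1.0909
symbol 3: (41 − 33)²/33 = 64/33 = 1.9394
symbol 4: (46 − 33)²/33 = 169/33 = 5.1212
symbol 5: (33 − 33)²/33 = 0/33 = 0.0000
symbol 6: (24 − 33)²/33 = 81/33 = 2.4545
symbol 7: (25 − 33)²/33 = 64/33 = 1.9394
Sum = 15.576

15.576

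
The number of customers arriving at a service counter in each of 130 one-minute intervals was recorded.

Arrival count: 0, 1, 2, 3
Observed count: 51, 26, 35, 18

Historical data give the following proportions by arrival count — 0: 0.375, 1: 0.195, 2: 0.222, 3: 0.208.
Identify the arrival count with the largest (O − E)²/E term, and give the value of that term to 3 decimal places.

3, 3.022

Expected counts E_i = n·p_i: 130×0.375 = 48.75, 130×0.195 = 25.35, 130×0.222 = 28.86, 130×0.208 = 27.04.
χ² = (51−48.75)²/48.75 + (26−25.35)²/25.35 + (35−28.86)²/28.86 + (18−27.04)²/27.04
   = 0.1038 + 0.0167 + 1.3063 + 3.0222
The largest term is for 3: 3.022.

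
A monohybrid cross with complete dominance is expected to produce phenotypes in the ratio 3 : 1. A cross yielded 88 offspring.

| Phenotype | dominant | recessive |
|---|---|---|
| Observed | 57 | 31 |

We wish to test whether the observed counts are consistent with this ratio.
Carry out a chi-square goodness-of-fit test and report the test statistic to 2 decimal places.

4.91

Ratio total = 4. Expected counts: 88×3/4 = 66, 88×1/4 = 22.
cat            O        E   (O−E)²/E
dominant      57       66      1.227
recessive     31       22      3.682
Sum = 4.91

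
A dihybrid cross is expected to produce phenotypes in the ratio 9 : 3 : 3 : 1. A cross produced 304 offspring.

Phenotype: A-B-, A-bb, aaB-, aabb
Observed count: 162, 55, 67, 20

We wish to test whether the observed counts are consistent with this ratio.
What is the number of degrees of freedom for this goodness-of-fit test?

There are k = 4 categories and no parameters were estimated from the data, so df = 4 − 1 = 3.

3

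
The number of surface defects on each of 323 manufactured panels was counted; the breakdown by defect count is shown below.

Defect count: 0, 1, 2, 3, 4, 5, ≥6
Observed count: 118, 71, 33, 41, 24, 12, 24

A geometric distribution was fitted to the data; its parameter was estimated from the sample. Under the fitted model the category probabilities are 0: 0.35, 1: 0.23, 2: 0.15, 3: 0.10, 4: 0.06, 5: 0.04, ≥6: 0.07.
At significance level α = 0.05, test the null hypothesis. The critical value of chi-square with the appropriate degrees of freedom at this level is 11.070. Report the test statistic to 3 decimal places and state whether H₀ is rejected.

8.885; do not reject

Expected counts E_i = n·p_i: 323×0.35 = 113.05, 323×0.23 = 74.29, 323×0.15 = 48.45, 323×0.10 = 32.3, 323×0.06 = 19.38, 323×0.04 = 12.92, 323×0.07 = 22.61.
0: (118 − 113.05)²/113.05 = 24.5025/113.05 = 0.2167
1: (71 − 74.29)²/74.29 = 10.8241/74.29 = 0.1457
2: (33 − 48.45)²/48.45 = 238.7025/48.45 = 4.9268
3: (41 − 32.3)²/32.3 = 75.69/32.3 = 2.3433
4: (24 − 19.38)²/19.38 = 21.3444/19.38 = 1.1014
5: (12 − 12.92)²/12.92 = 0.8464/12.92 = 0.0655
≥6: (24 − 22.61)²/22.61 = 1.9321/22.61 = 0.0855
Sum = 8.885
df = 5. Since 8.885 < 11.070, we do not reject H₀.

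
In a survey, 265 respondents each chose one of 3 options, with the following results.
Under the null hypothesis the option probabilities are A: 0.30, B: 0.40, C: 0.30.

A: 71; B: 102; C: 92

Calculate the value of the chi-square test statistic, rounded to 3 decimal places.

3.025

Expected counts E_i = n·p_i: 265×0.30 = 79.5, 265×0.40 = 106, 265×0.30 = 79.5.
A: (71 − 79.5)²/79.5 = 72.25/79.5 = 0.9088
B: (102 − 106)²/106 = 16/106 = 0.1509
C: (92 − 79.5)²/79.5 = 156.25/79.5 = 1.9654
Sum = 3.025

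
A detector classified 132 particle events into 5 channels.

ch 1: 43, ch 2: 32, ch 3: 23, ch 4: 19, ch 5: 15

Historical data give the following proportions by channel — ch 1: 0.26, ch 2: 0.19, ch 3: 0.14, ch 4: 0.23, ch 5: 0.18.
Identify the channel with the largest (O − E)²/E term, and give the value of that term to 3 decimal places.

Expected counts E_i = n·p_i: 132×0.26 = 34.32, 132×0.19 = 25.08, 132×0.14 = 18.48, 132×0.23 = 30.36, 132×0.18 = 23.76.
ch 1: (43 − 34.32)²/34.32 = 75.3424/34.32 = 2.1953
ch 2: (32 − 25.08)²/25.08 = 47.8864/25.08 = 1.9093
ch 3: (23 − 18.48)²/18.48 = 20.4304/18.48 = 1.1055
ch 4: (19 − 30.36)²/30.36 = 129.0496/30.36 = 4.2506
ch 5: (15 − 23.76)²/23.76 = 76.7376/23.76 = 3.2297
The largest term is for ch 4: 4.251.

ch 4, 4.251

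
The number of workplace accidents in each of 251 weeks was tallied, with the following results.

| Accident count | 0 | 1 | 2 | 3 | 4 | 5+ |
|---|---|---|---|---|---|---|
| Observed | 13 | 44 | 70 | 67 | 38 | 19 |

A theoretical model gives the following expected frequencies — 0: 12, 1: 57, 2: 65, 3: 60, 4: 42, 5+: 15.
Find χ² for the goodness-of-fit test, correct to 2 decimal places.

5.70

cat         O        E   (O−E)²/E
0          13       12      0.083
1          44       57      2.965
2          70       65      0.385
3          67       60      0.817
4          38       42      0.381
5+         19       15      1.067
Sum = 5.70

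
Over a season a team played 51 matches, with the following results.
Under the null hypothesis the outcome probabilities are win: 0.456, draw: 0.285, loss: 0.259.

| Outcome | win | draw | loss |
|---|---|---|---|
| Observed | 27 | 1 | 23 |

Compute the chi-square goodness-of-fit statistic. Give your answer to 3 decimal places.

Expected counts E_i = n·p_i: 51×0.456 = 23.256, 51×0.285 = 14.535, 51×0.259 = 13.209.
χ² = (27−23.256)²/23.256 + (1−14.535)²/14.535 + (23−13.209)²/13.209
   = 0.6027 + 12.6038 + 7.2575
Sum = 20.464

20.464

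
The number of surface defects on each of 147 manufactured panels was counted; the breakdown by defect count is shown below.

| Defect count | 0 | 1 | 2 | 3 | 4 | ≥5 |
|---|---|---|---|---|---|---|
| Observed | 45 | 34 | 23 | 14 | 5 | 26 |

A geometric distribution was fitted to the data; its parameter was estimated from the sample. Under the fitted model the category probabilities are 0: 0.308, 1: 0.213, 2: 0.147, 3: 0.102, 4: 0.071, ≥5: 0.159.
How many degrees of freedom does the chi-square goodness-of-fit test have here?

There are k = 6 categories and 1 parameter estimated from the data, so df = 6 − 1 − 1 = 4.

4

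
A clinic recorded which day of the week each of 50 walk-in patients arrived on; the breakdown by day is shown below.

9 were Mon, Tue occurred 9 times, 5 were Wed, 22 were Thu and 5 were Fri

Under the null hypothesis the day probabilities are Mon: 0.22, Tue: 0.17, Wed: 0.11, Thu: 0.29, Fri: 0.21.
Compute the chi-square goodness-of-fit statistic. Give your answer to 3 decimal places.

Expected counts E_i = n·p_i: 50×0.22 = 11, 50×0.17 = 8.5, 50×0.11 = 5.5, 50×0.29 = 14.5, 50×0.21 = 10.5.
Mon: (9 − 11)²/11 = 4/11 = 0.3636
Tue: (9 − 8.5)²/8.5 = 0.25/8.5 = 0.0294
Wed: (5 − 5.5)²/5.5 = 0.25/5.5 = 0.0455
Thu: (22 − 14.5)²/14.5 = 56.25/14.5 = 3.8793
Fri: (5 − 10.5)²/10.5 = 30.25/10.5 = 2.8810
Sum = 7.199

7.199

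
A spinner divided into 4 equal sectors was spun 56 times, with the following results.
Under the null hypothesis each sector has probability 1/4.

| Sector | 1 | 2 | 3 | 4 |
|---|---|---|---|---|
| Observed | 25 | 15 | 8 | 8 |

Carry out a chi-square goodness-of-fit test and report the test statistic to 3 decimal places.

Expected count for each of the 4 categories: 56/4 = 14.
1: (25 − 14)²/14 = 121/14 = 8.6429
2: (15 − 14)²/14 = 1/14 = 0.0714
3: (8 − 14)²/14 = 36/14 = 2.5714
4: (8 − 14)²/14 = 36/14 = 2.5714
Sum = 13.857

13.857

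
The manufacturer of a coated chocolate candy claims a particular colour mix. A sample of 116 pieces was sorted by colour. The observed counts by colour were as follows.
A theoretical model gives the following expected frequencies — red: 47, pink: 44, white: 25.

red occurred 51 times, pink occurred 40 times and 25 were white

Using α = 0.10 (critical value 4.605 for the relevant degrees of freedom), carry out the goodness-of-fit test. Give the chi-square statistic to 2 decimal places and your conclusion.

cat         O        E   (O−E)²/E
red        51       47      0.340
pink       40       44      0.364
white      25       25      0.000
Sum = 0.70
df = 2. Since 0.70 < 4.605, we do not reject H₀.

0.70; do not reject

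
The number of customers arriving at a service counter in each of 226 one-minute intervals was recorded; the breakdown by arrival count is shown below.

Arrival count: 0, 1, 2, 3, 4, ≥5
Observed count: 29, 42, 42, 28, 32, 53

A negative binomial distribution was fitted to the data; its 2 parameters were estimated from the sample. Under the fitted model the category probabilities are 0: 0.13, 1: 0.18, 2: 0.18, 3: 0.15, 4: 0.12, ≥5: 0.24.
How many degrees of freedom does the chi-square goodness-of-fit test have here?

There are k = 6 categories and 2 parameters estimated from the data, so df = 6 − 1 − 2 = 3.

3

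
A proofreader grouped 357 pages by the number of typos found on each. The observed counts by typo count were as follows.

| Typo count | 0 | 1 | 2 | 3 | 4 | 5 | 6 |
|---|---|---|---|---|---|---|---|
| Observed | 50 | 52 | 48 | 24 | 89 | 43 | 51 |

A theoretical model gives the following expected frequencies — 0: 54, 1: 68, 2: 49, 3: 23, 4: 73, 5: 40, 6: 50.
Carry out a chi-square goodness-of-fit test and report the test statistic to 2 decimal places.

cat         O        E   (O−E)²/E
0          50       54      0.296
1          52       68      3.765
2          48       49      0.020
3          24       23      0.043
4          89       73      3.507
5          43       40      0.225
6          51       50      0.020
Sum = 7.88

7.88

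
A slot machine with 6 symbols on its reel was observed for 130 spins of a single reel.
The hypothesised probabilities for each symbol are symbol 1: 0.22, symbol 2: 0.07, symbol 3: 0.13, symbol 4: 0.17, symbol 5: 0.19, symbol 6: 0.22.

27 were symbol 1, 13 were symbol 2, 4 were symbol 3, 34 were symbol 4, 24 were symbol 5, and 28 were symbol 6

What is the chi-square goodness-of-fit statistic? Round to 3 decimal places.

18.048

Expected counts E_i = n·p_i: 130×0.22 = 28.6, 130×0.07 = 9.1, 130×0.13 = 16.9, 130×0.17 = 22.1, 130×0.19 = 24.7, 130×0.22 = 28.6.
cat           O        E   (O−E)²/E
symbol 1     27     28.6     0.0895
symbol 2     13      9.1     1.6714
symbol 3      4     16.9     9.8467
symbol 4     34     22.1     6.4077
symbol 5     24     24.7     0.0198
symbol 6     28     28.6     0.0126
Sum = 18.048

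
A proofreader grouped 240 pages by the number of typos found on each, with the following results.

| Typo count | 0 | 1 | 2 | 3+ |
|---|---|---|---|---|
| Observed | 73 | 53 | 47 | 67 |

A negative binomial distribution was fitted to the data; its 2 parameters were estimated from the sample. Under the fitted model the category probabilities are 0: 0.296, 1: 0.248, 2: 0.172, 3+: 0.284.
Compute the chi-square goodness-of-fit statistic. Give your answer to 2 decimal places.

Expected counts E_i = n·p_i: 240×0.296 = 71.04, 240×0.248 = 59.52, 240×0.172 = 41.28, 240×0.284 = 68.16.
χ² = (73−71.04)²/71.04 + (53−59.52)²/59.52 + (47−41.28)²/41.28 + (67−68.16)²/68.16
   = 0.054 + 0.714 + 0.793 + 0.020
Sum = 1.58

1.58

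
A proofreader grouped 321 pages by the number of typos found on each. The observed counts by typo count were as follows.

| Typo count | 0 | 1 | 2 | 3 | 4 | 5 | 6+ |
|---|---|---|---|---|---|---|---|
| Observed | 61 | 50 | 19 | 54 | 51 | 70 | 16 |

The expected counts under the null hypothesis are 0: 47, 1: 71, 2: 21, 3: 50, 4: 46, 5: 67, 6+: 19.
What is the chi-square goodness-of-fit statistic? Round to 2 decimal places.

0: (61 − 47)²/47 = 196/47 = 4.170
1: (50 − 71)²/71 = 441/71 = 6.211
2: (19 − 21)²/21 = 4/21 = 0.190
3: (54 − 50)²/50 = 16/50 = 0.320
4: (51 − 46)²/46 = 25/46 = 0.543
5: (70 − 67)²/67 = 9/67 = 0.134
6+: (16 − 19)²/19 = 9/19 = 0.474
Sum = 12.04

12.04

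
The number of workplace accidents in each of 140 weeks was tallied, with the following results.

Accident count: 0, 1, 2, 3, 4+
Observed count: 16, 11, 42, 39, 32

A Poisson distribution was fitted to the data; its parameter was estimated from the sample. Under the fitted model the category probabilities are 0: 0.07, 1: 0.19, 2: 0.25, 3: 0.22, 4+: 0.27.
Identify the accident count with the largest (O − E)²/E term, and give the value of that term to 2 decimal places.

Expected counts E_i = n·p_i: 140×0.07 = 9.8, 140×0.19 = 26.6, 140×0.25 = 35, 140×0.22 = 30.8, 140×0.27 = 37.8.
cat         O        E   (O−E)²/E
0          16      9.8      3.922
1          11     26.6      9.149
2          42       35      1.400
3          39     30.8      2.183
4+         32     37.8      0.890
The largest term is for 1: 9.15.

1, 9.15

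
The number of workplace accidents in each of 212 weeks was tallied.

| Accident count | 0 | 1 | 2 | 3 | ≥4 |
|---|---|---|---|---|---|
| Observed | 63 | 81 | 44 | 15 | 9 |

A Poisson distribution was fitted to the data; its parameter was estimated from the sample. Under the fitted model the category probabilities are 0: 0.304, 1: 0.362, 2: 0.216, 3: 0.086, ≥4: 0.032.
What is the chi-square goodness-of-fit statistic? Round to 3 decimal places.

Expected counts E_i = n·p_i: 212×0.304 = 64.448, 212×0.362 = 76.744, 212×0.216 = 45.792, 212×0.086 = 18.232, 212×0.032 = 6.784.
0: (63 − 64.448)²/64.448 = 2.096704/64.448 = 0.0325
1: (81 − 76.744)²/76.744 = 18.113536/76.744 = 0.2360
2: (44 − 45.792)²/45.792 = 3.211264/45.792 = 0.0701
3: (15 − 18.232)²/18.232 = 10.445824/18.232 = 0.5729
≥4: (9 − 6.784)²/6.784 = 4.910656/6.784 = 0.7239
Sum = 1.635

1.635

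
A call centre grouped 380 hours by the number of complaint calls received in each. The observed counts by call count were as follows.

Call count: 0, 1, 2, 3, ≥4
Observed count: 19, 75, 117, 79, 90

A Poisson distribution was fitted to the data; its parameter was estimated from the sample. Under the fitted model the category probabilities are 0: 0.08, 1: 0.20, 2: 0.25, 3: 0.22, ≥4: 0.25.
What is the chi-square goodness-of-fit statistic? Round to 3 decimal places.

Expected counts E_i = n·p_i: 380×0.08 = 30.4, 380×0.20 = 76, 380×0.25 = 95, 380×0.22 = 83.6, 380×0.25 = 95.
0: (19 − 30.4)²/30.4 = 129.96/30.4 = 4.2750
1: (75 − 76)²/76 = 1/76 = 0.0132
2: (117 − 95)²/95 = 484/95 = 5.0947
3: (79 − 83.6)²/83.6 = 21.16/83.6 = 0.2531
≥4: (90 − 95)²/95 = 25/95 = 0.2632
Sum = 9.899

9.899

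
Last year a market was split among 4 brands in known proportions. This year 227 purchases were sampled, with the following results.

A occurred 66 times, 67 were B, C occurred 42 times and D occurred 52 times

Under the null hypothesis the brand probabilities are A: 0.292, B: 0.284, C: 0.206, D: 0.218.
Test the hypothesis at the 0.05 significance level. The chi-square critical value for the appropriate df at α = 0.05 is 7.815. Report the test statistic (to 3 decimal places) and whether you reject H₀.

0.713; do not reject

Expected counts E_i = n·p_i: 227×0.292 = 66.284, 227×0.284 = 64.468, 227×0.206 = 46.762, 227×0.218 = 49.486.
cat         O        E   (O−E)²/E
A          66   66.284     0.0012
B          67   64.468     0.0994
C          42   46.762     0.4849
D          52   49.486     0.1277
Sum = 0.713
df = 3. Since 0.713 < 7.815, we do not reject H₀.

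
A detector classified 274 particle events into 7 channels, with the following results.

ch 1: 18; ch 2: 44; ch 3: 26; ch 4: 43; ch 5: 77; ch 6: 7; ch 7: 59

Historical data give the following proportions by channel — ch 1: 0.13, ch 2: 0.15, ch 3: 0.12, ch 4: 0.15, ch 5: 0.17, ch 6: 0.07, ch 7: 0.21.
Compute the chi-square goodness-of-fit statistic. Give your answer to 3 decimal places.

38.086

Expected counts E_i = n·p_i: 274×0.13 = 35.62, 274×0.15 = 41.1, 274×0.12 = 32.88, 274×0.15 = 41.1, 274×0.17 = 46.58, 274×0.07 = 19.18, 274×0.21 = 57.54.
χ² = (18−35.62)²/35.62 + (44−41.1)²/41.1 + (26−32.88)²/32.88 + (43−41.1)²/41.1 + (77−46.58)²/46.58 + (7−19.18)²/19.18 + (59−57.54)²/57.54
   = 8.7160 + 0.2046 + 1.4396 + 0.0878 + 19.8664 + 7.7347 + 0.0370
Sum = 38.086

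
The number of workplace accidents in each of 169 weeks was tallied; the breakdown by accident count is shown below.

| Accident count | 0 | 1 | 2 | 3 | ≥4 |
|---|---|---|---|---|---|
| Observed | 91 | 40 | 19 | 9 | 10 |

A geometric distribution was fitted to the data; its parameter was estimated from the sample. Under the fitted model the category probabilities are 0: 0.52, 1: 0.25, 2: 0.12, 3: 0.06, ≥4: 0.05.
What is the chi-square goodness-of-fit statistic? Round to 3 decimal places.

0.724

Expected counts E_i = n·p_i: 169×0.52 = 87.88, 169×0.25 = 42.25, 169×0.12 = 20.28, 169×0.06 = 10.14, 169×0.05 = 8.45.
χ² = (91−87.88)²/87.88 + (40−42.25)²/42.25 + (19−20.28)²/20.28 + (9−10.14)²/10.14 + (10−8.45)²/8.45
   = 0.1108 + 0.1198 + 0.0808 + 0.1282 + 0.2843
Sum = 0.724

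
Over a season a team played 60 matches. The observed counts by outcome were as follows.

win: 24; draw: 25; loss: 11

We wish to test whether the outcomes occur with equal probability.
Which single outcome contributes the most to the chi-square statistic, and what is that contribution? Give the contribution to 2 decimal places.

Expected count for each of the 3 categories: 60/3 = 20.
χ² = (24−20)²/20 + (25−20)²/20 + (11−20)²/20
   = 0.800 + 1.250 + 4.050
The largest term is for loss: 4.05.

loss, 4.05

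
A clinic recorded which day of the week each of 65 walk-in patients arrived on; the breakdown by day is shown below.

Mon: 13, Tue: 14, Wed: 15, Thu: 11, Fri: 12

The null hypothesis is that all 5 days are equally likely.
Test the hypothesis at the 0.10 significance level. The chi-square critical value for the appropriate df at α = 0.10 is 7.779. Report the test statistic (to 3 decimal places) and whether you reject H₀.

0.769; do not reject

Under H₀ each category has probability 1/5, so each expected count is 65/5 = 13.
χ² = (13−13)²/13 + (14−13)²/13 + (15−13)²/13 + (11−13)²/13 + (12−13)²/13
   = 0.0000 + 0.0769 + 0.3077 + 0.3077 + 0.0769
Sum = 0.769
df = 4. Since 0.769 < 7.779, we do not reject H₀.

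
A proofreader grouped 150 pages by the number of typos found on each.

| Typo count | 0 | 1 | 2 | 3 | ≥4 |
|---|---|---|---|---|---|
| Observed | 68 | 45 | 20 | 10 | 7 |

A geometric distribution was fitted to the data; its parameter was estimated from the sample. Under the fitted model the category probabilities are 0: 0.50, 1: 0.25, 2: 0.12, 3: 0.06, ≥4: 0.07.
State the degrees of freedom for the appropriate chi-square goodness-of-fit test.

3

There are k = 5 categories and 1 parameter estimated from the data, so df = 5 − 1 − 1 = 3.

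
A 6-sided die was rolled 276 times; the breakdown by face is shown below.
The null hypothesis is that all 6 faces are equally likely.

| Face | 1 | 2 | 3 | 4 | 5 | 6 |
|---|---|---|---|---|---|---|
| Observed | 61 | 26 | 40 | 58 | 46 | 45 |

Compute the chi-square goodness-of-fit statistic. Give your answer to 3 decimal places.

17.522

Expected count for each of the 6 categories: 276/6 = 46.
χ² = (61−46)²/46 + (26−46)²/46 + (40−46)²/46 + (58−46)²/46 + (46−46)²/46 + (45−46)²/46
   = 4.8913 + 8.6957 + 0.7826 + 3.1304 + 0.0000 + 0.0217
Sum = 17.522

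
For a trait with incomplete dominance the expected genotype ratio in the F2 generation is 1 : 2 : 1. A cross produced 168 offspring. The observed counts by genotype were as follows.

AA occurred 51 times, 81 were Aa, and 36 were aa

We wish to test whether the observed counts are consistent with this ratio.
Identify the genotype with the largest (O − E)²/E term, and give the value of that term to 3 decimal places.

AA, 1.929

Ratio total = 4. Expected counts: 168×1/4 = 42, 168×2/4 = 84, 168×1/4 = 42.
AA: (51 − 42)²/42 = 81/42 = 1.9286
Aa: (81 − 84)²/84 = 9/84 = 0.1071
aa: (36 − 42)²/42 = 36/42 = 0.8571
The largest term is for AA: 1.929.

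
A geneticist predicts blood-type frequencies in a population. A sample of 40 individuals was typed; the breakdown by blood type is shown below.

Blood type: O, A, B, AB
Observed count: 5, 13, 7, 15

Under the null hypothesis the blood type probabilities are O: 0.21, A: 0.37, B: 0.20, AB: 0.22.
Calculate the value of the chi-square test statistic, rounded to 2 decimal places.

Expected counts E_i = n·p_i: 40×0.21 = 8.4, 40×0.37 = 14.8, 40×0.20 = 8, 40×0.22 = 8.8.
O: (5 − 8.4)²/8.4 = 11.56/8.4 = 1.376
A: (13 − 14.8)²/14.8 = 3.24/14.8 = 0.219
B: (7 − 8)²/8 = 1/8 = 0.125
AB: (15 − 8.8)²/8.8 = 38.44/8.8 = 4.368
Sum = 6.09

6.09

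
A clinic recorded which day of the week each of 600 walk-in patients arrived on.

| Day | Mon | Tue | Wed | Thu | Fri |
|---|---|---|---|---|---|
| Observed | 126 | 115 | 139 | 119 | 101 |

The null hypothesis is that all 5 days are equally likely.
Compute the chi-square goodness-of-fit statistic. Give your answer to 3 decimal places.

Expected count for each of the 5 categories: 600/5 = 120.
χ² = (126−120)²/120 + (115−120)²/120 + (139−120)²/120 + (119−120)²/120 + (101−120)²/120
   = 0.3000 + 0.2083 + 3.0083 + 0.0083 + 3.0083
Sum = 6.533

6.533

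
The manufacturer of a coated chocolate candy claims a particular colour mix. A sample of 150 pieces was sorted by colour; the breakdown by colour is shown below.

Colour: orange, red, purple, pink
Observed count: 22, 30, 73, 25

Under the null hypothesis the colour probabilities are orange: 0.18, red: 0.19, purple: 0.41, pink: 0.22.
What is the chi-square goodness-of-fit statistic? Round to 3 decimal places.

5.095

Expected counts E_i = n·p_i: 150×0.18 = 27, 150×0.19 = 28.5, 150×0.41 = 61.5, 150×0.22 = 33.
χ² = (22−27)²/27 + (30−28.5)²/28.5 + (73−61.5)²/61.5 + (25−33)²/33
   = 0.9259 + 0.0789 + 2.1504 + 1.9394
Sum = 5.095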